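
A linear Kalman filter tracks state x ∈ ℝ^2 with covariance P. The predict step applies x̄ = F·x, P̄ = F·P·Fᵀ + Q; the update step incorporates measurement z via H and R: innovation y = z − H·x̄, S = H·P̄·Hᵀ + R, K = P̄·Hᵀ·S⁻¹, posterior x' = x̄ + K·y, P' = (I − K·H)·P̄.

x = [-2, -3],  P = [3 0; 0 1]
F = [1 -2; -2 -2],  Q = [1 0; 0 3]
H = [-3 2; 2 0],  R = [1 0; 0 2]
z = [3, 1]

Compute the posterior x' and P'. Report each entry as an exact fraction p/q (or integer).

x' = [1432/1373, 4348/1373]
P' = [600/1373 886/1373; 886/1373 1647/1373]

x̄ = F·x = [4, 10]
P̄ = F·P·Fᵀ + Q = [8 -2; -2 19]
y = z − H·x̄ = [-5, -7]
S = H·P̄·Hᵀ + R = [173 -56; -56 34]
K = P̄·Hᵀ·S⁻¹ = [-28/1373 600/1373; 636/1373 886/1373]
x' = x̄ + K·y = [1432/1373, 4348/1373]
P' = (I − K·H)·P̄ = [600/1373 886/1373; 886/1373 1647/1373]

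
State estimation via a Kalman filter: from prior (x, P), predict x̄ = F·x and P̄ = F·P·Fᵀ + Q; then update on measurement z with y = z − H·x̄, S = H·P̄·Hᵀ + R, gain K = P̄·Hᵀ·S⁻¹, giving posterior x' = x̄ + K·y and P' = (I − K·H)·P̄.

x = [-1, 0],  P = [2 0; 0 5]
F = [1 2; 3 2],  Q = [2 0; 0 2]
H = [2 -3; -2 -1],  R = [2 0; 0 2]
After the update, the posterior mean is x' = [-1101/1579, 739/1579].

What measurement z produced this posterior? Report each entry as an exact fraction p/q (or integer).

x̄ = F·x = [-1, -3]
P̄ = F·P·Fᵀ + Q = [24 26; 26 40]
S = H·P̄·Hᵀ + R = [146 128; 128 242]
K = P̄·Hᵀ·S⁻¹ = [553/4737 -1741/4737; -390/1579 -394/1579]
x' − x̄ = [478/1579, 5476/1579] = K·y
y = (KᵀK)⁻¹·Kᵀ·(x' − x̄) = [-10, -4]
z = y + H·x̄ = [-10, -4] + [7, 5] = [-3, 1]

z = [-3, 1]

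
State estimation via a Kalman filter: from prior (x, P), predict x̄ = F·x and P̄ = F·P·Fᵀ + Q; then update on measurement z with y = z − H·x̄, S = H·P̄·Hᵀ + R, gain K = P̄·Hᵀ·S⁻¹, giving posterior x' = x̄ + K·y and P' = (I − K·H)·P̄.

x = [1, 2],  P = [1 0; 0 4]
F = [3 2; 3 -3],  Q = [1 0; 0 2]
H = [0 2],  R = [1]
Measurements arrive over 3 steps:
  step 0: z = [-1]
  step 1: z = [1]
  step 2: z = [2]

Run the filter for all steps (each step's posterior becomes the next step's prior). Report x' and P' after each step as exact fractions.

step 0: x' = [391/63, -97/189], P' = [446/21 -5/63; -5/63 47/189]
step 1: x' = [-67079/49659, 26068/49659], P' = [152387/16553 11963/49659; 11963/49659 4133/16553]
step 2: x' = [1258559/366439, 1077377/1099317], P' = [51798388/5496585 1334722/5496585; 1334722/5496585 1370008/5496585]

step 0: x̄ = F·x = [7, -3]
step 0: P̄ = F·P·Fᵀ + Q = [26 -15; -15 47]
step 0: y = z − H·x̄ = [5]
step 0: S = H·P̄·Hᵀ + R = [189]
step 0: K = P̄·Hᵀ·S⁻¹ = [-10/63; 94/189]
step 0: x' = x̄ + K·y = [391/63, -97/189]
step 0: P' = (I − K·H)·P̄ = [446/21 -5/63; -5/63 47/189]
step 1: x̄ = F·x = [475/27, 1270/63]
step 1: P̄ = F·P·Fᵀ + Q = [5189/27 1709/9; 1709/9 4133/21]
step 1: y = z − H·x̄ = [-2477/63]
step 1: S = H·P̄·Hᵀ + R = [16553/21]
step 1: K = P̄·Hᵀ·S⁻¹ = [23926/49659; 8266/16553]
step 1: x' = x̄ + K·y = [-67079/49659, 26068/49659]
step 1: P' = (I − K·H)·P̄ = [152387/16553 11963/49659; 11963/49659 4133/16553]
step 2: x̄ = F·x = [-149101/49659, -93147/16553]
step 2: P̄ = F·P·Fᵀ + Q = [1452420/16553 1334722/16553; 1334722/16553 1370008/16553]
step 2: y = z − H·x̄ = [219400/16553]
step 2: S = H·P̄·Hᵀ + R = [5496585/16553]
step 2: K = P̄·Hᵀ·S⁻¹ = [2669444/5496585; 2740016/5496585]
step 2: x' = x̄ + K·y = [1258559/366439, 1077377/1099317]
step 2: P' = (I − K·H)·P̄ = [51798388/5496585 1334722/5496585; 1334722/5496585 1370008/5496585]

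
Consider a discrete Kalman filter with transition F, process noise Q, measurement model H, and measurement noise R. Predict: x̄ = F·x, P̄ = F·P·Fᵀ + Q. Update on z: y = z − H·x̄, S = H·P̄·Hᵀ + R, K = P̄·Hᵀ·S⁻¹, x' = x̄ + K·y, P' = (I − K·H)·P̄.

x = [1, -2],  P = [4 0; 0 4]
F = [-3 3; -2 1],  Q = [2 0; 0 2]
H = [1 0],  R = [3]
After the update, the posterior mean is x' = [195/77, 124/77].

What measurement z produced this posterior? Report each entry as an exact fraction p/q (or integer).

x̄ = F·x = [-9, -4]
P̄ = F·P·Fᵀ + Q = [74 36; 36 22]
S = H·P̄·Hᵀ + R = [77]
K = P̄·Hᵀ·S⁻¹ = [74/77; 36/77]
x' − x̄ = [888/77, 432/77] = K·y
y = (KᵀK)⁻¹·Kᵀ·(x' − x̄) = [12]
z = y + H·x̄ = [12] + [-9] = [3]

z = [3]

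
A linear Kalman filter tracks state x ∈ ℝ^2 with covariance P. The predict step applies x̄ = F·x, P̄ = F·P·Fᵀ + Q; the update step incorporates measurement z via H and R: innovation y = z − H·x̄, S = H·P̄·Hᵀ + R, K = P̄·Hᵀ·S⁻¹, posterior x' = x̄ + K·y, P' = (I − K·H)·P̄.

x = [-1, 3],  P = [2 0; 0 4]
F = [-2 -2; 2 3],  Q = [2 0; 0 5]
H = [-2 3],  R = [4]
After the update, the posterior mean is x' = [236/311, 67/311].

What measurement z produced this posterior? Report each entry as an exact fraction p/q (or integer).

z = [-1]

x̄ = F·x = [-4, 7]
P̄ = F·P·Fᵀ + Q = [26 -32; -32 49]
S = H·P̄·Hᵀ + R = [933]
K = P̄·Hᵀ·S⁻¹ = [-148/933; 211/933]
x' − x̄ = [1480/311, -2110/311] = K·y
y = (KᵀK)⁻¹·Kᵀ·(x' − x̄) = [-30]
z = y + H·x̄ = [-30] + [29] = [-1]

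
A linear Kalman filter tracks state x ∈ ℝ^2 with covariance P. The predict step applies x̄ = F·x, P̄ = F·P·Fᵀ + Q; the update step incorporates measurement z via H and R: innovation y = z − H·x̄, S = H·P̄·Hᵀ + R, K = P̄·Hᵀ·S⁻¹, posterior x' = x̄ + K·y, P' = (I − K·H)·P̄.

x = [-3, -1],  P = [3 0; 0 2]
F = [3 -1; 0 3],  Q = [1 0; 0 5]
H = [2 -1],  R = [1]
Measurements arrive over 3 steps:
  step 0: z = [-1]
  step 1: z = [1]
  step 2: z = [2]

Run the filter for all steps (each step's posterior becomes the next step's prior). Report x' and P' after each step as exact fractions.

step 0: x' = [-23/7, -11/2], P' = [57/14 31/4; 31/4 377/24]
step 1: x' = [-51521/14159, -118341/14159], P' = [83631/14159 168761/14159; 168761/14159 354511/14159]
step 2: x' = [-188056/629807, -5161439/1889421], P' = [3508059/629807 7095368/629807; 7095368/629807 44922970/1889421]

step 0: x̄ = F·x = [-8, -3]
step 0: P̄ = F·P·Fᵀ + Q = [30 -6; -6 23]
step 0: y = z − H·x̄ = [12]
step 0: S = H·P̄·Hᵀ + R = [168]
step 0: K = P̄·Hᵀ·S⁻¹ = [11/28; -5/24]
step 0: x' = x̄ + K·y = [-23/7, -11/2]
step 0: P' = (I − K·H)·P̄ = [57/14 31/4; 31/4 377/24]
step 1: x̄ = F·x = [-61/14, -33/2]
step 1: P̄ = F·P·Fᵀ + Q = [1151/168 181/8; 181/8 1171/8]
step 1: y = z − H·x̄ = [-95/14]
step 1: S = H·P̄·Hᵀ + R = [14159/168]
step 1: K = P̄·Hᵀ·S⁻¹ = [-1499/14159; -16989/14159]
step 1: x' = x̄ + K·y = [-51521/14159, -118341/14159]
step 1: P' = (I − K·H)·P̄ = [83631/14159 168761/14159; 168761/14159 354511/14159]
step 2: x̄ = F·x = [-36222/14159, -355023/14159]
step 2: P̄ = F·P·Fᵀ + Q = [108783/14159 455316/14159; 455316/14159 3261394/14159]
step 2: y = z − H·x̄ = [-254261/14159]
step 2: S = H·P̄·Hᵀ + R = [1889421/14159]
step 2: K = P̄·Hᵀ·S⁻¹ = [-79250/629807; -2350762/1889421]
step 2: x' = x̄ + K·y = [-188056/629807, -5161439/1889421]
step 2: P' = (I − K·H)·P̄ = [3508059/629807 7095368/629807; 7095368/629807 44922970/1889421]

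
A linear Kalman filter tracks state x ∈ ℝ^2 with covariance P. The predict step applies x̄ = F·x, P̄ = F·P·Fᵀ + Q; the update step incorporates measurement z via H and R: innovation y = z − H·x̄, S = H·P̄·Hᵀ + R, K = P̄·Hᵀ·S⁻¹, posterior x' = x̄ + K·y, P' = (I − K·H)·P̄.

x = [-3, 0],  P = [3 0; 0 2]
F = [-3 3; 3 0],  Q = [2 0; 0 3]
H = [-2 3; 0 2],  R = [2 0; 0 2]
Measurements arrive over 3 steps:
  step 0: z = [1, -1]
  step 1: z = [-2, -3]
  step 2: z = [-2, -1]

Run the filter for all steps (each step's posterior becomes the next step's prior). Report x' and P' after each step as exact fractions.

step 0: x̄ = F·x = [9, -9]
step 0: P̄ = F·P·Fᵀ + Q = [47 -27; -27 30]
step 0: y = z − H·x̄ = [46, 17]
step 0: S = H·P̄·Hᵀ + R = [784 288; 288 122]
step 0: K = P̄·Hᵀ·S⁻¹ = [-2899/6352 252/397; 9/397 174/397]
step 0: x' = x̄ + K·y = [-3821/3176, -201/397]
step 0: P' = (I − K·H)·P̄ = [8947/6352 252/397; 252/397 174/397]
step 1: x̄ = F·x = [6639/3176, -11463/3176]
step 1: P̄ = F·P·Fᵀ + Q = [45707/6352 -44235/6352; -44235/6352 99579/6352]
step 1: y = z − H·x̄ = [41315/3176, 6699/1588]
step 1: S = H·P̄·Hᵀ + R = [1622563/6352 387207/3176; 387207/3176 102755/1588]
step 1: K = P̄·Hᵀ·S⁻¹ = [-1858075/5288791 2362464/5288791; 387207/5288791 1833114/5288791]
step 1: x' = x̄ + K·y = [-3149179/5288791, -6318606/5288791]
step 1: P' = (I − K·H)·P̄ = [5401771/5288791 2362464/5288791; 2362464/5288791 1833114/5288791]
step 2: x̄ = F·x = [-9508281/5288791, -9447537/5288791]
step 2: P̄ = F·P·Fᵀ + Q = [33167195/5288791 -27353763/5288791; -27353763/5288791 64482312/5288791]
step 2: y = z − H·x̄ = [-1251533/5288791, 13606283/5288791]
step 2: S = H·P̄·Hᵀ + R = [1051832326/5288791 496308924/5288791; 496308924/5288791 268506830/5288791]
step 2: K = P̄·Hᵀ·S⁻¹ = [-1200030403/3413031022 761372280/1706515511; 124077231/1706515511 590299674/1706515511]
step 2: x' = x̄ + K·y = [-1934522833/3413031022, -1559122068/1706515511]
step 2: P' = (I − K·H)·P̄ = [3484147243/3413031022 761372280/1706515511; 761372280/1706515511 590299674/1706515511]

step 0: x' = [-3821/3176, -201/397], P' = [8947/6352 252/397; 252/397 174/397]
step 1: x' = [-3149179/5288791, -6318606/5288791], P' = [5401771/5288791 2362464/5288791; 2362464/5288791 1833114/5288791]
step 2: x' = [-1934522833/3413031022, -1559122068/1706515511], P' = [3484147243/3413031022 761372280/1706515511; 761372280/1706515511 590299674/1706515511]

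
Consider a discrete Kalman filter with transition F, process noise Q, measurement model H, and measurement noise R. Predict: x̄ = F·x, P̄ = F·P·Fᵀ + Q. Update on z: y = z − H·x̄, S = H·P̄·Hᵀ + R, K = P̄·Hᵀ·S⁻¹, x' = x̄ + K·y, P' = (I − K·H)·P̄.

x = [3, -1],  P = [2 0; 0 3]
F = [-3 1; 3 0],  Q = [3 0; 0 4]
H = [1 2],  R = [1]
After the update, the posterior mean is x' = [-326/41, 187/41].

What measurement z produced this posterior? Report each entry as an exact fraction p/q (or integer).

z = [1]

x̄ = F·x = [-10, 9]
P̄ = F·P·Fᵀ + Q = [24 -18; -18 22]
S = H·P̄·Hᵀ + R = [41]
K = P̄·Hᵀ·S⁻¹ = [-12/41; 26/41]
x' − x̄ = [84/41, -182/41] = K·y
y = (KᵀK)⁻¹·Kᵀ·(x' − x̄) = [-7]
z = y + H·x̄ = [-7] + [8] = [1]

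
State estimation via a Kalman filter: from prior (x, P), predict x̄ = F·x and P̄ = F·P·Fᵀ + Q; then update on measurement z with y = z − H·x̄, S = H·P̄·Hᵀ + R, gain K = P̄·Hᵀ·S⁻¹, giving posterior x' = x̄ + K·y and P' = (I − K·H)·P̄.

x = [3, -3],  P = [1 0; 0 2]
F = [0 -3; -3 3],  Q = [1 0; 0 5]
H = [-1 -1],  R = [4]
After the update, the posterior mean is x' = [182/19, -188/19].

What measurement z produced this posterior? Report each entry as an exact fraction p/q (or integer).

z = [-2]

x̄ = F·x = [9, -18]
P̄ = F·P·Fᵀ + Q = [19 -18; -18 32]
S = H·P̄·Hᵀ + R = [19]
K = P̄·Hᵀ·S⁻¹ = [-1/19; -14/19]
x' − x̄ = [11/19, 154/19] = K·y
y = (KᵀK)⁻¹·Kᵀ·(x' − x̄) = [-11]
z = y + H·x̄ = [-11] + [9] = [-2]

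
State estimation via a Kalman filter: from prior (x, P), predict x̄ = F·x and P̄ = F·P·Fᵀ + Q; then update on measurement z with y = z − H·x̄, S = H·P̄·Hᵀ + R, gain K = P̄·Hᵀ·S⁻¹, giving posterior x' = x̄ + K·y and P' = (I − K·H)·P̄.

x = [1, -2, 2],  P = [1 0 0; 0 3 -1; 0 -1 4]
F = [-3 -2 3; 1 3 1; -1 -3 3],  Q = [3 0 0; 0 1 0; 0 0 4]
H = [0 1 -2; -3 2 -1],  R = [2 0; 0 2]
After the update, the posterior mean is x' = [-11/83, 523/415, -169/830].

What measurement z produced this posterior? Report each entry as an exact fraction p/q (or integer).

z = [2, 3]

x̄ = F·x = [7, -3, 11]
P̄ = F·P·Fᵀ + Q = [72 -16 72; -16 27 -22; 72 -22 86]
S = H·P̄·Hᵀ + R = [461 816; 816 1556]
K = P̄·Hᵀ·S⁻¹ = [608/2573 -848/2573; 2323/12865 -193/12865; -4882/12865 -601/25730]
x' − x̄ = [-592/83, 1768/415, -9299/830] = K·y
y = (KᵀK)⁻¹·Kᵀ·(x' − x̄) = [27, 41]
z = y + H·x̄ = [27, 41] + [-25, -38] = [2, 3]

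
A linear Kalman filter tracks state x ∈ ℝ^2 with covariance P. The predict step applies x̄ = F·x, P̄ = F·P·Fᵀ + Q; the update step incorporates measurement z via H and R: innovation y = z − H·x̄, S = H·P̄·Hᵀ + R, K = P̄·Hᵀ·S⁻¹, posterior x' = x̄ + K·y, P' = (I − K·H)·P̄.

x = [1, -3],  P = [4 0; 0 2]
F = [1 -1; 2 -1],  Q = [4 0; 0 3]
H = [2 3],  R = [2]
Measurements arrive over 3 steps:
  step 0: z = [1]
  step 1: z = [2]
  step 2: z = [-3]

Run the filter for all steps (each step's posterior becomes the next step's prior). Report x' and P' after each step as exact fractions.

step 0: x' = [304/351, -71/351], P' = [1010/351 -640/351; -640/351 482/351]
step 1: x' = [1673/9579, 16090/28737], P' = [42004/15965 -79204/47895; -79204/47895 180574/143685]
step 2: x' = [-33920443/54183439, -31416767/54183439], P' = [142541990/54183439 -89584264/54183439; -89584264/54183439 68070594/54183439]

step 0: x̄ = F·x = [4, 5]
step 0: P̄ = F·P·Fᵀ + Q = [10 10; 10 21]
step 0: y = z − H·x̄ = [-22]
step 0: S = H·P̄·Hᵀ + R = [351]
step 0: K = P̄·Hᵀ·S⁻¹ = [50/351; 83/351]
step 0: x' = x̄ + K·y = [304/351, -71/351]
step 0: P' = (I − K·H)·P̄ = [1010/351 -640/351; -640/351 482/351]
step 1: x̄ = F·x = [125/117, 679/351]
step 1: P̄ = F·P·Fᵀ + Q = [464/39 1474/117; 1474/117 8135/351]
step 1: y = z − H·x̄ = [-695/117]
step 1: S = H·P̄·Hᵀ + R = [15965/39]
step 1: K = P̄·Hᵀ·S⁻¹ = [2402/15965; 11083/47895]
step 1: x' = x̄ + K·y = [1673/9579, 16090/28737]
step 1: P' = (I − K·H)·P̄ = [42004/15965 -79204/47895; -79204/47895 180574/143685]
step 2: x̄ = F·x = [-11071/28737, -6052/28737]
step 2: P̄ = F·P·Fᵀ + Q = [1608574/143685 1649482/143685; 1649482/143685 3074221/143685]
step 2: y = z − H·x̄ = [-45913/28737]
step 2: S = H·P̄·Hᵀ + R = [54183439/143685]
step 2: K = P̄·Hᵀ·S⁻¹ = [8165594/54183439; 12521627/54183439]
step 2: x' = x̄ + K·y = [-33920443/54183439, -31416767/54183439]
step 2: P' = (I − K·H)·P̄ = [142541990/54183439 -89584264/54183439; -89584264/54183439 68070594/54183439]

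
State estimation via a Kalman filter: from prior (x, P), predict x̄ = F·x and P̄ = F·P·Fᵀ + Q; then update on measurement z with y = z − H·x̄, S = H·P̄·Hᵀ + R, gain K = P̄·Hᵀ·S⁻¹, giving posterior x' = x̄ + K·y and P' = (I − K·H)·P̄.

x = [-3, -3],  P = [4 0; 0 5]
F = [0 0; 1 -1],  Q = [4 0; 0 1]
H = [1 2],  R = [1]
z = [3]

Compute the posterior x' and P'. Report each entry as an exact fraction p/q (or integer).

x' = [4/15, 4/3]
P' = [164/45 -16/9; -16/9 10/9]

x̄ = F·x = [0, 0]
P̄ = F·P·Fᵀ + Q = [4 0; 0 10]
y = z − H·x̄ = [3]
S = H·P̄·Hᵀ + R = [45]
K = P̄·Hᵀ·S⁻¹ = [4/45; 4/9]
x' = x̄ + K·y = [4/15, 4/3]
P' = (I − K·H)·P̄ = [164/45 -16/9; -16/9 10/9]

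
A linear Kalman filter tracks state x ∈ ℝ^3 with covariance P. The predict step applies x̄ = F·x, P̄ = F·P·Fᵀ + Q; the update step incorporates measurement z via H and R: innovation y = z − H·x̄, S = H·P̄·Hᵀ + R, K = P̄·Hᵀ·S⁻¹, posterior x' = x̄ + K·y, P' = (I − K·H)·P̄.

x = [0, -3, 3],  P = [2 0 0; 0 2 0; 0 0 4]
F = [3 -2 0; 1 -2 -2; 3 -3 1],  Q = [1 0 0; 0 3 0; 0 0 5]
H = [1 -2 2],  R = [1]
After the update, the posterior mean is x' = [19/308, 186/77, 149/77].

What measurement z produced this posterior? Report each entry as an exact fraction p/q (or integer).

z = [-1]

x̄ = F·x = [6, 0, 12]
P̄ = F·P·Fᵀ + Q = [27 14 30; 14 29 10; 30 10 45]
S = H·P̄·Hᵀ + R = [308]
K = P̄·Hᵀ·S⁻¹ = [59/308; -6/77; 25/77]
x' − x̄ = [-1829/308, 186/77, -775/77] = K·y
y = (KᵀK)⁻¹·Kᵀ·(x' − x̄) = [-31]
z = y + H·x̄ = [-31] + [30] = [-1]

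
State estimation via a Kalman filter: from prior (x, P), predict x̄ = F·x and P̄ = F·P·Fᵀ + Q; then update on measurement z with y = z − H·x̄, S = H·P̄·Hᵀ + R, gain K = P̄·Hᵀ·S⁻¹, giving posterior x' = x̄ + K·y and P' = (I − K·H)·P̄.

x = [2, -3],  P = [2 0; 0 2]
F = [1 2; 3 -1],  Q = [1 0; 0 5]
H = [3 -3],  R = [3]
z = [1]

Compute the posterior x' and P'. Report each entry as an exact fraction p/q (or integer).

x̄ = F·x = [-4, 9]
P̄ = F·P·Fᵀ + Q = [11 2; 2 25]
y = z − H·x̄ = [40]
S = H·P̄·Hᵀ + R = [291]
K = P̄·Hᵀ·S⁻¹ = [9/97; -23/97]
x' = x̄ + K·y = [-28/97, -47/97]
P' = (I − K·H)·P̄ = [824/97 815/97; 815/97 838/97]

x' = [-28/97, -47/97]
P' = [824/97 815/97; 815/97 838/97]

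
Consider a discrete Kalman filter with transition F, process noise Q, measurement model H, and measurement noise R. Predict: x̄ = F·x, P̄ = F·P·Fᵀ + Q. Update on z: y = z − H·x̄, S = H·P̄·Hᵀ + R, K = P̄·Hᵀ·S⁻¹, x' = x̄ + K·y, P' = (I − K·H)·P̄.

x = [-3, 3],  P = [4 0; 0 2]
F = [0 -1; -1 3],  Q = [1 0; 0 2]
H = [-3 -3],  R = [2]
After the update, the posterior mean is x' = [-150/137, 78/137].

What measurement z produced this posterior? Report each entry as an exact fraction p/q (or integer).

x̄ = F·x = [-3, 12]
P̄ = F·P·Fᵀ + Q = [3 -6; -6 24]
S = H·P̄·Hᵀ + R = [137]
K = P̄·Hᵀ·S⁻¹ = [9/137; -54/137]
x' − x̄ = [261/137, -1566/137] = K·y
y = (KᵀK)⁻¹·Kᵀ·(x' − x̄) = [29]
z = y + H·x̄ = [29] + [-27] = [2]

z = [2]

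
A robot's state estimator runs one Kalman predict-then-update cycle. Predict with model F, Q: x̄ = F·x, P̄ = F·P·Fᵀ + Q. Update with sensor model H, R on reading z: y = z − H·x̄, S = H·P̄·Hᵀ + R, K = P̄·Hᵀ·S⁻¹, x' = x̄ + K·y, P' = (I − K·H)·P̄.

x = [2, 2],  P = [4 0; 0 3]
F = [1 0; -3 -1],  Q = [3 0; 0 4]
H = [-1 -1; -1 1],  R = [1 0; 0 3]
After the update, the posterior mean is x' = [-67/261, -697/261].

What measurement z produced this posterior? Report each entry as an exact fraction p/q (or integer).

x̄ = F·x = [2, -8]
P̄ = F·P·Fᵀ + Q = [7 -12; -12 43]
S = H·P̄·Hᵀ + R = [27 -36; -36 77]
K = P̄·Hᵀ·S⁻¹ = [-299/783 -37/87; -407/783 41/87]
x' − x̄ = [-589/261, 1391/261] = K·y
y = (KᵀK)⁻¹·Kᵀ·(x' − x̄) = [-3, 8]
z = y + H·x̄ = [-3, 8] + [6, -10] = [3, -2]

z = [3, -2]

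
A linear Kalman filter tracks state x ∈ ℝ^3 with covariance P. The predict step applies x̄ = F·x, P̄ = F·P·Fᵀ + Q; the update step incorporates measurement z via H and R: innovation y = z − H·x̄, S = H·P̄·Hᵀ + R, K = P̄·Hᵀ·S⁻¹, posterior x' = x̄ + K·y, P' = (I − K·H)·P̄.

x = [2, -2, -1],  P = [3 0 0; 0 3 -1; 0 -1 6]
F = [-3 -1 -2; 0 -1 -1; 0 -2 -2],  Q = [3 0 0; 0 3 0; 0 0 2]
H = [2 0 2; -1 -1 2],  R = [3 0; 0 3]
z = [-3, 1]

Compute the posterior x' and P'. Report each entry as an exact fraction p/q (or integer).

x' = [-28032/15233, 16231/15233, 5586/15233]
P' = [34507/30466 -22359/15233 -10427/15233; -22359/15233 67548/15233 24576/15233; -10427/15233 24576/15233 14960/15233]

x̄ = F·x = [-2, 3, 6]
P̄ = F·P·Fᵀ + Q = [53 12 24; 12 10 14; 24 14 30]
y = z − H·x̄ = [-11, -10]
S = H·P̄·Hᵀ + R = [527 10; 10 58]
K = P̄·Hᵀ·S⁻¹ = [4551/15233 -10499/30466; 1478/15233 1321/15233; 3022/15233 5257/15233]
x' = x̄ + K·y = [-28032/15233, 16231/15233, 5586/15233]
P' = (I − K·H)·P̄ = [34507/30466 -22359/15233 -10427/15233; -22359/15233 67548/15233 24576/15233; -10427/15233 24576/15233 14960/15233]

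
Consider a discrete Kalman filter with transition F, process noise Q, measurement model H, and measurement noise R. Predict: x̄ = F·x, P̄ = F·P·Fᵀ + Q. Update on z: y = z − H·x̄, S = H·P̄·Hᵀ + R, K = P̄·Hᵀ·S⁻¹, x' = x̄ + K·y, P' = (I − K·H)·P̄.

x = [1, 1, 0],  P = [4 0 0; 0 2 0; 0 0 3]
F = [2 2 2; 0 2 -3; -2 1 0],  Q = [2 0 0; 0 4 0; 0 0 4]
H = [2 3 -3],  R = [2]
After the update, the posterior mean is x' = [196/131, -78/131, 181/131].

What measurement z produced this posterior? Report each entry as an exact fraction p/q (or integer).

x̄ = F·x = [4, 2, -1]
P̄ = F·P·Fᵀ + Q = [38 -10 -12; -10 39 4; -12 4 22]
S = H·P̄·Hᵀ + R = [655]
K = P̄·Hᵀ·S⁻¹ = [82/655; 17/131; -78/655]
x' − x̄ = [-328/131, -340/131, 312/131] = K·y
y = (KᵀK)⁻¹·Kᵀ·(x' − x̄) = [-20]
z = y + H·x̄ = [-20] + [17] = [-3]

z = [-3]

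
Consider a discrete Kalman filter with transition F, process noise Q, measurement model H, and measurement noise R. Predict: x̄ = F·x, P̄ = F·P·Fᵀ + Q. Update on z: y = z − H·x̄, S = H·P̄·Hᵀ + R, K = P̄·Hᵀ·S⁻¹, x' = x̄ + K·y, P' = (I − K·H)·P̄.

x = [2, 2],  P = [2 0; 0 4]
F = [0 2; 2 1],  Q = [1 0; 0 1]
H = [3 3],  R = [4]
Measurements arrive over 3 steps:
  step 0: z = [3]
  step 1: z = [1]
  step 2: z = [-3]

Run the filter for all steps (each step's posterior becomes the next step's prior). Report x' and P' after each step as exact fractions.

step 0: x̄ = F·x = [4, 6]
step 0: P̄ = F·P·Fᵀ + Q = [17 8; 8 13]
step 0: y = z − H·x̄ = [-27]
step 0: S = H·P̄·Hᵀ + R = [418]
step 0: K = P̄·Hᵀ·S⁻¹ = [75/418; 63/418]
step 0: x' = x̄ + K·y = [-353/418, 807/418]
step 0: P' = (I − K·H)·P̄ = [1481/418 -1381/418; -1381/418 1465/418]
step 1: x̄ = F·x = [807/209, 101/418]
step 1: P̄ = F·P·Fᵀ + Q = [3139/209 -1297/209; -1297/209 2283/418]
step 1: y = z − H·x̄ = [-4727/418]
step 1: S = H·P̄·Hᵀ + R = [32029/418]
step 1: K = P̄·Hᵀ·S⁻¹ = [11052/32029; -933/32029]
step 1: x' = x̄ + K·y = [-1311/32029, 18290/32029]
step 1: P' = (I − K·H)·P̄ = [188831/32029 -174095/32029; -174095/32029 172851/32029]
step 2: x̄ = F·x = [36580/32029, 15668/32029]
step 2: P̄ = F·P·Fᵀ + Q = [723433/32029 -350678/32029; -350678/32029 263824/32029]
step 2: y = z − H·x̄ = [-252831/32029]
step 2: S = H·P̄·Hᵀ + R = [2701225/32029]
step 2: K = P̄·Hᵀ·S⁻¹ = [223653/540245; -260562/2701225]
step 2: x' = x̄ + K·y = [-1148467/540245, 3378218/2701225]
step 2: P' = (I − K·H)·P̄ = [878752/108049 -4095556/540245; -4095556/540245 20130364/2701225]

step 0: x' = [-353/418, 807/418], P' = [1481/418 -1381/418; -1381/418 1465/418]
step 1: x' = [-1311/32029, 18290/32029], P' = [188831/32029 -174095/32029; -174095/32029 172851/32029]
step 2: x' = [-1148467/540245, 3378218/2701225], P' = [878752/108049 -4095556/540245; -4095556/540245 20130364/2701225]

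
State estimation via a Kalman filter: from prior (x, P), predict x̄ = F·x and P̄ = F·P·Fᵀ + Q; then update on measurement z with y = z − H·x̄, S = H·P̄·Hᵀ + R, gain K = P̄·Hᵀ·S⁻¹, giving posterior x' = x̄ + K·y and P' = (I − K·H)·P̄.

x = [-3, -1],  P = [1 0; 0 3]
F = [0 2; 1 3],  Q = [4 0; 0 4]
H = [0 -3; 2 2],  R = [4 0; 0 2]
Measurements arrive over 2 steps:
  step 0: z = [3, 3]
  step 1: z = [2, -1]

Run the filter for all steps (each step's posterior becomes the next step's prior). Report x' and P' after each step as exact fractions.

step 0: x' = [4963/2174, -982/1087], P' = [815/1087 -358/1087; -358/1087 408/1087]
step 1: x' = [-144418/806083, -388664/806083], P' = [602396/806083 -265296/806083; -265296/806083 298972/806083]

step 0: x̄ = F·x = [-2, -6]
step 0: P̄ = F·P·Fᵀ + Q = [16 18; 18 32]
step 0: y = z − H·x̄ = [-15, 19]
step 0: S = H·P̄·Hᵀ + R = [292 -300; -300 338]
step 0: K = P̄·Hᵀ·S⁻¹ = [537/2174 457/1087; -306/1087 50/1087]
step 0: x' = x̄ + K·y = [4963/2174, -982/1087]
step 0: P' = (I − K·H)·P̄ = [815/1087 -358/1087; -358/1087 408/1087]
step 1: x̄ = F·x = [-1964/1087, -929/2174]
step 1: P̄ = F·P·Fᵀ + Q = [5980/1087 1732/1087; 1732/1087 6687/1087]
step 1: y = z − H·x̄ = [1561/2174, 3770/1087]
step 1: S = H·P̄·Hᵀ + R = [64531/1087 -50514/1087; -50514/1087 66698/1087]
step 1: K = P̄·Hᵀ·S⁻¹ = [198972/806083 337100/806083; -224229/806083 33676/806083]
step 1: x' = x̄ + K·y = [-144418/806083, -388664/806083]
step 1: P' = (I − K·H)·P̄ = [602396/806083 -265296/806083; -265296/806083 298972/806083]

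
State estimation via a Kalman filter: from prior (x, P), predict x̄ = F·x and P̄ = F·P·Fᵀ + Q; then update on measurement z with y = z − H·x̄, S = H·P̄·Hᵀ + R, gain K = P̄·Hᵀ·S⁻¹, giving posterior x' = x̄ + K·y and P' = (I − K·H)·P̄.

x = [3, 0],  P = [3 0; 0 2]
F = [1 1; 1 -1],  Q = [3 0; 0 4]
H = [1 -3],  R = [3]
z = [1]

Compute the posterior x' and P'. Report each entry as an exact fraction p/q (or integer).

x' = [293/86, 38/43]
P' = [663/86 108/43; 108/43 49/43]

x̄ = F·x = [3, 3]
P̄ = F·P·Fᵀ + Q = [8 1; 1 9]
y = z − H·x̄ = [7]
S = H·P̄·Hᵀ + R = [86]
K = P̄·Hᵀ·S⁻¹ = [5/86; -13/43]
x' = x̄ + K·y = [293/86, 38/43]
P' = (I − K·H)·P̄ = [663/86 108/43; 108/43 49/43]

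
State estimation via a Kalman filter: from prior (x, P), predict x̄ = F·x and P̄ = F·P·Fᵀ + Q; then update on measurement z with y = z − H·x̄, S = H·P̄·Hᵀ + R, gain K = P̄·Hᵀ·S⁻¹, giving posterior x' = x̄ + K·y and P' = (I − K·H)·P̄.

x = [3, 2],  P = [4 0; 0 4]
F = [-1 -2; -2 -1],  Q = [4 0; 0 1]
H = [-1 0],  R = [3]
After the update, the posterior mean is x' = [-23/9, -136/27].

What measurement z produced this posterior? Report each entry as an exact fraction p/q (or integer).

z = [2]

x̄ = F·x = [-7, -8]
P̄ = F·P·Fᵀ + Q = [24 16; 16 21]
S = H·P̄·Hᵀ + R = [27]
K = P̄·Hᵀ·S⁻¹ = [-8/9; -16/27]
x' − x̄ = [40/9, 80/27] = K·y
y = (KᵀK)⁻¹·Kᵀ·(x' − x̄) = [-5]
z = y + H·x̄ = [-5] + [7] = [2]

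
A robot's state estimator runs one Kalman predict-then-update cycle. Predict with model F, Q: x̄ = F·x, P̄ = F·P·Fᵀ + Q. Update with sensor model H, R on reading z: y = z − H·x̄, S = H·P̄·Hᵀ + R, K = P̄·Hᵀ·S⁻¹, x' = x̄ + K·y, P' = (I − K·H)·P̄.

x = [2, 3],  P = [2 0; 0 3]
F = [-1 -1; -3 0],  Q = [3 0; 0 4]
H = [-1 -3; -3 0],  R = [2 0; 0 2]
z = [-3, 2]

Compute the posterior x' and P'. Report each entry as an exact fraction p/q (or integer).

x' = [-2186/2993, 3570/2993]
P' = [638/2993 -204/2993; -204/2993 722/2993]

x̄ = F·x = [-5, -6]
P̄ = F·P·Fᵀ + Q = [8 6; 6 22]
y = z − H·x̄ = [-26, -13]
S = H·P̄·Hᵀ + R = [244 78; 78 74]
K = P̄·Hᵀ·S⁻¹ = [-13/2993 -957/2993; -981/2993 306/2993]
x' = x̄ + K·y = [-2186/2993, 3570/2993]
P' = (I − K·H)·P̄ = [638/2993 -204/2993; -204/2993 722/2993]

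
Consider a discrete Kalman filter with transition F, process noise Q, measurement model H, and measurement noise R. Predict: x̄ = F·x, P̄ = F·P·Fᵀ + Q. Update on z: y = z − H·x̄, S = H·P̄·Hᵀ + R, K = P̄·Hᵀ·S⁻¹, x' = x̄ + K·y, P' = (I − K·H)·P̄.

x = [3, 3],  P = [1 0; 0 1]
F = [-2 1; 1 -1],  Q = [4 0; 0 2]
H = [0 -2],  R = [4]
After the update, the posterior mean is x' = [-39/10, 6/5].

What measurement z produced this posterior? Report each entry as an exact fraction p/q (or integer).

x̄ = F·x = [-3, 0]
P̄ = F·P·Fᵀ + Q = [9 -3; -3 4]
S = H·P̄·Hᵀ + R = [20]
K = P̄·Hᵀ·S⁻¹ = [3/10; -2/5]
x' − x̄ = [-9/10, 6/5] = K·y
y = (KᵀK)⁻¹·Kᵀ·(x' − x̄) = [-3]
z = y + H·x̄ = [-3] + [0] = [-3]

z = [-3]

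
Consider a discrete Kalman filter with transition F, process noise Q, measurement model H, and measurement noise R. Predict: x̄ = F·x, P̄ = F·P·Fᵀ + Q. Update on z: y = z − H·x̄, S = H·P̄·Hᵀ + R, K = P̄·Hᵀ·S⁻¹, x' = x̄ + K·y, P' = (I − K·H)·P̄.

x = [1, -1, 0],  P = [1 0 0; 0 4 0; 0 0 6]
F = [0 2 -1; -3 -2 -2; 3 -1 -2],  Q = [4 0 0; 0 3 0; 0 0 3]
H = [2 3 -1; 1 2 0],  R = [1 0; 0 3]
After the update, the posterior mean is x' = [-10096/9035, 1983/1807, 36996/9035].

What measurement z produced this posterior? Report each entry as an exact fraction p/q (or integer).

z = [-3, 1]

x̄ = F·x = [-2, -1, 4]
P̄ = F·P·Fᵀ + Q = [26 -4 4; -4 52 23; 4 23 40]
S = H·P̄·Hᵀ + R = [411 286; 286 221]
K = P̄·Hᵀ·S⁻¹ = [216/695 -2898/9035; -15/139 1070/1807; -471/695 9968/9035]
x' − x̄ = [7974/9035, 3790/1807, 856/9035] = K·y
y = (KᵀK)⁻¹·Kᵀ·(x' − x̄) = [8, 5]
z = y + H·x̄ = [8, 5] + [-11, -4] = [-3, 1]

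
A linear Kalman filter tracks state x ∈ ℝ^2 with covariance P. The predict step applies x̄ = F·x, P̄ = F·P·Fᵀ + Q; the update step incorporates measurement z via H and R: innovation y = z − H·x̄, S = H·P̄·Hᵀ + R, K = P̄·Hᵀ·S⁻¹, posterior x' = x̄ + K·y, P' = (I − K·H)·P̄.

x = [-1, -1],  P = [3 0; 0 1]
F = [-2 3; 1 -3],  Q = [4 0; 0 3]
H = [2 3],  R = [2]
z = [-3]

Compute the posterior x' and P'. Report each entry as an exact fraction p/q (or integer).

x̄ = F·x = [-1, 2]
P̄ = F·P·Fᵀ + Q = [25 -15; -15 15]
y = z − H·x̄ = [-7]
S = H·P̄·Hᵀ + R = [57]
K = P̄·Hᵀ·S⁻¹ = [5/57; 5/19]
x' = x̄ + K·y = [-92/57, 3/19]
P' = (I − K·H)·P̄ = [1400/57 -310/19; -310/19 210/19]

x' = [-92/57, 3/19]
P' = [1400/57 -310/19; -310/19 210/19]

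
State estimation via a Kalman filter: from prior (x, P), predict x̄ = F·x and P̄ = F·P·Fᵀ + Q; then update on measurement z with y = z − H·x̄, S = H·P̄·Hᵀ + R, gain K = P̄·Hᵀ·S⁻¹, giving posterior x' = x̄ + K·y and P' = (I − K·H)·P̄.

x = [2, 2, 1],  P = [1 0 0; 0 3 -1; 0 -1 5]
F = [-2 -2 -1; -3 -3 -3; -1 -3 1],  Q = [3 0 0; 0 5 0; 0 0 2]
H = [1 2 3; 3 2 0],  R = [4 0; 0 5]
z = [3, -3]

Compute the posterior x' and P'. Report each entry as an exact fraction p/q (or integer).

x̄ = F·x = [-9, -15, -7]
P̄ = F·P·Fᵀ + Q = [20 30 14; 30 68 9; 14 9 41]
y = z − H·x̄ = [63, 54]
S = H·P̄·Hᵀ + R = [977 752; 752 817]
K = P̄·Hᵀ·S⁻¹ = [9434/232705 25496/232705; -12271/232705 75666/232705; 16303/46541 -11588/46541]
x' = x̄ + K·y = [-123219/232705, -177684/232705, 75550/46541]
P' = (I − K·H)·P̄ = [443632/232705 -601708/232705 53168/46541; -601708/232705 1091727/232705 -108722/46541; 53168/46541 -108722/46541 76496/46541]

x' = [-123219/232705, -177684/232705, 75550/46541]
P' = [443632/232705 -601708/232705 53168/46541; -601708/232705 1091727/232705 -108722/46541; 53168/46541 -108722/46541 76496/46541]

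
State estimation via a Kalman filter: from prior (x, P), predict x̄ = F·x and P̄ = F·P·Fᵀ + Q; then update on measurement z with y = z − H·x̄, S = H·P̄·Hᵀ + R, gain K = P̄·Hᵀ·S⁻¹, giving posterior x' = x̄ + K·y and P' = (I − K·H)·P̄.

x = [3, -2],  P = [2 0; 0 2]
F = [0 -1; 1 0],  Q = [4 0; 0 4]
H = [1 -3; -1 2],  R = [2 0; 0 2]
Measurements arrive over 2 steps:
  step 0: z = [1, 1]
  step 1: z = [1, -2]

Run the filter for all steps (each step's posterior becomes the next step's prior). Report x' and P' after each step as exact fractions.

step 0: x' = [16/11, 6/11], P' = [48/11 18/11; 18/11 42/55]
step 1: x' = [63/97, -51/194], P' = [3387/1067 1255/1067; 1255/1067 626/1067]

step 0: x̄ = F·x = [2, 3]
step 0: P̄ = F·P·Fᵀ + Q = [6 0; 0 6]
step 0: y = z − H·x̄ = [8, -3]
step 0: S = H·P̄·Hᵀ + R = [62 -42; -42 32]
step 0: K = P̄·Hᵀ·S⁻¹ = [-3/11 -6/11; -18/55 -3/55]
step 0: x' = x̄ + K·y = [16/11, 6/11]
step 0: P' = (I − K·H)·P̄ = [48/11 18/11; 18/11 42/55]
step 1: x̄ = F·x = [-6/11, 16/11]
step 1: P̄ = F·P·Fᵀ + Q = [262/55 -18/11; -18/11 92/11]
step 1: y = z − H·x̄ = [65/11, -60/11]
step 1: S = H·P̄·Hᵀ + R = [5052/55 -3472/55; -3472/55 2572/55]
step 1: K = P̄·Hᵀ·S⁻¹ = [-189/1067 -877/2134; -623/2134 -3/2134]
step 1: x' = x̄ + K·y = [63/97, -51/194]
step 1: P' = (I − K·H)·P̄ = [3387/1067 1255/1067; 1255/1067 626/1067]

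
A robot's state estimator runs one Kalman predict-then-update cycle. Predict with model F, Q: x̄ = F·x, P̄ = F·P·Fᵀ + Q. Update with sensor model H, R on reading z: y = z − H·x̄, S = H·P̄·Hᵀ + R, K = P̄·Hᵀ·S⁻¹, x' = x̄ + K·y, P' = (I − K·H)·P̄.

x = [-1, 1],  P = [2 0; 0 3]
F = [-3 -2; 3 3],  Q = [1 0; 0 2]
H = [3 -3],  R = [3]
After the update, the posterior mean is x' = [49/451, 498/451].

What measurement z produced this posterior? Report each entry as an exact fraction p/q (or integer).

z = [-3]

x̄ = F·x = [1, 0]
P̄ = F·P·Fᵀ + Q = [31 -36; -36 47]
S = H·P̄·Hᵀ + R = [1353]
K = P̄·Hᵀ·S⁻¹ = [67/451; -83/451]
x' − x̄ = [-402/451, 498/451] = K·y
y = (KᵀK)⁻¹·Kᵀ·(x' − x̄) = [-6]
z = y + H·x̄ = [-6] + [3] = [-3]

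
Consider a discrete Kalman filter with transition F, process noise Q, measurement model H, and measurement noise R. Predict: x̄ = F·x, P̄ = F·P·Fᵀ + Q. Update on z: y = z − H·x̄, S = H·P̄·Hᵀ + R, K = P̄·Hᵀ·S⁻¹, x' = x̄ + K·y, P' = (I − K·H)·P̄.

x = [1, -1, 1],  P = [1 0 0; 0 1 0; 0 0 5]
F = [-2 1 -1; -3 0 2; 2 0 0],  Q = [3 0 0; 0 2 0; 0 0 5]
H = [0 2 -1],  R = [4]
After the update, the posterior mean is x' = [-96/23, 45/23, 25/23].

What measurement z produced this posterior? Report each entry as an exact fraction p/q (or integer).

x̄ = F·x = [-4, -1, 2]
P̄ = F·P·Fᵀ + Q = [13 -4 -4; -4 31 -6; -4 -6 9]
S = H·P̄·Hᵀ + R = [161]
K = P̄·Hᵀ·S⁻¹ = [-4/161; 68/161; -3/23]
x' − x̄ = [-4/23, 68/23, -21/23] = K·y
y = (KᵀK)⁻¹·Kᵀ·(x' − x̄) = [7]
z = y + H·x̄ = [7] + [-4] = [3]

z = [3]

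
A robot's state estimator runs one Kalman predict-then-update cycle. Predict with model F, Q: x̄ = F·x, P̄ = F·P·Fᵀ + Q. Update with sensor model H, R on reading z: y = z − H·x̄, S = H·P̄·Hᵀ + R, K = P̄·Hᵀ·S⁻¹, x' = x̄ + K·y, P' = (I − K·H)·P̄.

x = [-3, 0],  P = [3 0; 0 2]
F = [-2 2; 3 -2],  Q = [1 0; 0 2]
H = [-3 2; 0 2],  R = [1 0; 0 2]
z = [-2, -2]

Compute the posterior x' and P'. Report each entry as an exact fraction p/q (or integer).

x̄ = F·x = [6, -9]
P̄ = F·P·Fᵀ + Q = [21 -26; -26 37]
y = z − H·x̄ = [34, 16]
S = H·P̄·Hᵀ + R = [650 304; 304 150]
K = P̄·Hᵀ·S⁻¹ = [-721/2542 290/1271; 76/1271 473/1271]
x' = x̄ + K·y = [9/1271, -1287/1271]
P' = (I − K·H)·P̄ = [627/2542 290/1271; 290/1271 473/1271]

x' = [9/1271, -1287/1271]
P' = [627/2542 290/1271; 290/1271 473/1271]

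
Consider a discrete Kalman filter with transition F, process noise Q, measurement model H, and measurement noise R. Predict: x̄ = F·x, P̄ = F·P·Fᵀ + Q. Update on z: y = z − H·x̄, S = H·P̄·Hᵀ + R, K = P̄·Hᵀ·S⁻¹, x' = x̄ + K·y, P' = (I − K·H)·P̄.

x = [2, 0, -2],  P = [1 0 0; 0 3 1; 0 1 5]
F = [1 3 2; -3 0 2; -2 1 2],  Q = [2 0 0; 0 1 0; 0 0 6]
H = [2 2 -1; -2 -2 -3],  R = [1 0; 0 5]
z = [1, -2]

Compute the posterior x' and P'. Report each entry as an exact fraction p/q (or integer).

x̄ = F·x = [-2, -10, -8]
P̄ = F·P·Fᵀ + Q = [62 23 35; 23 30 28; 35 28 37]
y = z − H·x̄ = [17, -50]
S = H·P̄·Hᵀ + R = [338 -693; -693 1646]
K = P̄·Hᵀ·S⁻¹ = [31635/76099 605/76099; -3282/76099 -10166/76099; -17747/76099 -18429/76099]
x' = x̄ + K·y = [355347/76099, -308484/76099, 10959/76099]
P' = (I − K·H)·P̄ = [613788/76099 -602303/76099 -8665/76099; -602303/76099 607426/76099 13528/76099; -8665/76099 13528/76099 27473/76099]

x' = [355347/76099, -308484/76099, 10959/76099]
P' = [613788/76099 -602303/76099 -8665/76099; -602303/76099 607426/76099 13528/76099; -8665/76099 13528/76099 27473/76099]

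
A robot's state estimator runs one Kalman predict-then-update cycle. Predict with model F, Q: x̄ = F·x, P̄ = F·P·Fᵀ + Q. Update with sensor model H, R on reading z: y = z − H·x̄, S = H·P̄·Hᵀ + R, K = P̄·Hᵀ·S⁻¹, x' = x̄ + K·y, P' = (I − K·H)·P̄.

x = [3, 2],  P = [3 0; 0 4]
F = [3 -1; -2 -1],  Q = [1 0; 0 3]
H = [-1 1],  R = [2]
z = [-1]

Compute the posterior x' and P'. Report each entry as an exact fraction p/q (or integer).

x' = [-77/81, -62/27]
P' = [476/81 128/27; 128/27 50/9]

x̄ = F·x = [7, -8]
P̄ = F·P·Fᵀ + Q = [32 -14; -14 19]
y = z − H·x̄ = [14]
S = H·P̄·Hᵀ + R = [81]
K = P̄·Hᵀ·S⁻¹ = [-46/81; 11/27]
x' = x̄ + K·y = [-77/81, -62/27]
P' = (I − K·H)·P̄ = [476/81 128/27; 128/27 50/9]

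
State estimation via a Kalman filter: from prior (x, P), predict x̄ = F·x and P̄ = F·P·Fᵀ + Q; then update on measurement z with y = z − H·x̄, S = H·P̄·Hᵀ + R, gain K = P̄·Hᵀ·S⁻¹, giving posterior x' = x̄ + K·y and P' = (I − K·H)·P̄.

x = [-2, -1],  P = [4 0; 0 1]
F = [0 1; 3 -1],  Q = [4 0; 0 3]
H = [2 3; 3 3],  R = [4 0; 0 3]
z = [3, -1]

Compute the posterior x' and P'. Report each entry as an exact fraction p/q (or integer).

x̄ = F·x = [-1, -5]
P̄ = F·P·Fᵀ + Q = [5 -1; -1 40]
y = z − H·x̄ = [20, 17]
S = H·P̄·Hᵀ + R = [372 375; 375 390]
K = P̄·Hᵀ·S⁻¹ = [-118/297 613/1485; 13/27 -22/135]
x' = x̄ + K·y = [-2864/1485, 251/135]
P' = (I − K·H)·P̄ = [4199/1485 -326/135; -326/135 304/135]

x' = [-2864/1485, 251/135]
P' = [4199/1485 -326/135; -326/135 304/135]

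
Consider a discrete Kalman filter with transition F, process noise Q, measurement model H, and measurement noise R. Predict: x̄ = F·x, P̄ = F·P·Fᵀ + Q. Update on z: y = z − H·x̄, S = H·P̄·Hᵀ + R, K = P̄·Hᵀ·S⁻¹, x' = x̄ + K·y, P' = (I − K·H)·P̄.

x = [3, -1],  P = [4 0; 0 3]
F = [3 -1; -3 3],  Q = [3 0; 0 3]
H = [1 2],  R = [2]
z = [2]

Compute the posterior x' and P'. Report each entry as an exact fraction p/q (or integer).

x̄ = F·x = [10, -12]
P̄ = F·P·Fᵀ + Q = [42 -45; -45 66]
y = z − H·x̄ = [16]
S = H·P̄·Hᵀ + R = [128]
K = P̄·Hᵀ·S⁻¹ = [-3/8; 87/128]
x' = x̄ + K·y = [4, -9/8]
P' = (I − K·H)·P̄ = [24 -99/8; -99/8 879/128]

x' = [4, -9/8]
P' = [24 -99/8; -99/8 879/128]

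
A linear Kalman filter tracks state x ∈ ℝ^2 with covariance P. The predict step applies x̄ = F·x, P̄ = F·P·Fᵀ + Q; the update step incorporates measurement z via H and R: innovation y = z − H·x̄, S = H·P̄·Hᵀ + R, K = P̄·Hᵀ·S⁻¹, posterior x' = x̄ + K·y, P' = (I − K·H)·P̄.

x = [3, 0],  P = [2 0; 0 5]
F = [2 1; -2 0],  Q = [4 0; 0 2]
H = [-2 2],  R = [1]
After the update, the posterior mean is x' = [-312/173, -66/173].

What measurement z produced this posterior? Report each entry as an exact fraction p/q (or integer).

x̄ = F·x = [6, -6]
P̄ = F·P·Fᵀ + Q = [17 -8; -8 10]
S = H·P̄·Hᵀ + R = [173]
K = P̄·Hᵀ·S⁻¹ = [-50/173; 36/173]
x' − x̄ = [-1350/173, 972/173] = K·y
y = (KᵀK)⁻¹·Kᵀ·(x' − x̄) = [27]
z = y + H·x̄ = [27] + [-24] = [3]

z = [3]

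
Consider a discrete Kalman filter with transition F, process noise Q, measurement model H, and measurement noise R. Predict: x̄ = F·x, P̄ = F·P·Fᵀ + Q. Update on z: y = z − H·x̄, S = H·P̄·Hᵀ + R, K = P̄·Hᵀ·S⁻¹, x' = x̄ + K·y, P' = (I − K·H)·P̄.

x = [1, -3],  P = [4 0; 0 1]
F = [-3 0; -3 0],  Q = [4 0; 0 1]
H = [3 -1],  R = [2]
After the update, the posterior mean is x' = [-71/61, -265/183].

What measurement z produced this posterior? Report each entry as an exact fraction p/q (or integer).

x̄ = F·x = [-3, -3]
P̄ = F·P·Fᵀ + Q = [40 36; 36 37]
S = H·P̄·Hᵀ + R = [183]
K = P̄·Hᵀ·S⁻¹ = [28/61; 71/183]
x' − x̄ = [112/61, 284/183] = K·y
y = (KᵀK)⁻¹·Kᵀ·(x' − x̄) = [4]
z = y + H·x̄ = [4] + [-6] = [-2]

z = [-2]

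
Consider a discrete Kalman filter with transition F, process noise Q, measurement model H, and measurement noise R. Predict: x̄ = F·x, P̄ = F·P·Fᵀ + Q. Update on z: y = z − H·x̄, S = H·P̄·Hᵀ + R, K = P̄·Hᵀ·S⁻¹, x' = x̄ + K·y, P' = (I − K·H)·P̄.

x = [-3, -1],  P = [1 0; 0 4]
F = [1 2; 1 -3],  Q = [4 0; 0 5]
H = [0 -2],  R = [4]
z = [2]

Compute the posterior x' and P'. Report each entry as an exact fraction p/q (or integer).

x̄ = F·x = [-5, 0]
P̄ = F·P·Fᵀ + Q = [21 -23; -23 42]
y = z − H·x̄ = [2]
S = H·P̄·Hᵀ + R = [172]
K = P̄·Hᵀ·S⁻¹ = [23/86; -21/43]
x' = x̄ + K·y = [-192/43, -42/43]
P' = (I − K·H)·P̄ = [374/43 -23/43; -23/43 42/43]

x' = [-192/43, -42/43]
P' = [374/43 -23/43; -23/43 42/43]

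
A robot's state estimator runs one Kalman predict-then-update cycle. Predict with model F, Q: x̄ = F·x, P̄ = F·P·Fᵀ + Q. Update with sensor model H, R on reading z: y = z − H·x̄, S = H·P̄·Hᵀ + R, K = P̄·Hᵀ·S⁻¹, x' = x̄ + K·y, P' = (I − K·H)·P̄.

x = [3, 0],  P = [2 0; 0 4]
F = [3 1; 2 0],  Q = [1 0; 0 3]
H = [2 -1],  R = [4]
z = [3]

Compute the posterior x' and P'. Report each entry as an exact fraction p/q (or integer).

x' = [225/59, 237/59]
P' = [201/59 266/59; 266/59 480/59]

x̄ = F·x = [9, 6]
P̄ = F·P·Fᵀ + Q = [23 12; 12 11]
y = z − H·x̄ = [-9]
S = H·P̄·Hᵀ + R = [59]
K = P̄·Hᵀ·S⁻¹ = [34/59; 13/59]
x' = x̄ + K·y = [225/59, 237/59]
P' = (I − K·H)·P̄ = [201/59 266/59; 266/59 480/59]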